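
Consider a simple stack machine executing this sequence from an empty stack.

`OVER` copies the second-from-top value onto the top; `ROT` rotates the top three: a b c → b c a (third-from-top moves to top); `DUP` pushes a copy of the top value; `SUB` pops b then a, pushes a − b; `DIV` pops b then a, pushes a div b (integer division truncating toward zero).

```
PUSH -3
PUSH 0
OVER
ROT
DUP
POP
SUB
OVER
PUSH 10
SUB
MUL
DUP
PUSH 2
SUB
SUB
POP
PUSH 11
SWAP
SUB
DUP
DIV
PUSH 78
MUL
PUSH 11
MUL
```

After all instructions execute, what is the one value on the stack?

858

PUSH -3 : [-3]
PUSH 0  : [-3, 0]
OVER    : [-3, 0, -3]
ROT     : [0, -3, -3]
DUP     : [0, -3, -3, -3]
POP     : [0, -3, -3]
SUB     : [0, 0]
OVER    : [0, 0, 0]
PUSH 10 : [0, 0, 0, 10]
SUB     : [0, 0, -10]
MUL     : [0, 0]
DUP     : [0, 0, 0]
PUSH 2  : [0, 0, 0, 2]
SUB     : [0, 0, -2]
SUB     : [0, 2]
POP     : [0]
PUSH 11 : [0, 11]
SWAP    : [11, 0]
SUB     : [11]
DUP     : [11, 11]
DIV     : [1]
PUSH 78 : [1, 78]
MUL     : [78]
PUSH 11 : [78, 11]
MUL     : [858]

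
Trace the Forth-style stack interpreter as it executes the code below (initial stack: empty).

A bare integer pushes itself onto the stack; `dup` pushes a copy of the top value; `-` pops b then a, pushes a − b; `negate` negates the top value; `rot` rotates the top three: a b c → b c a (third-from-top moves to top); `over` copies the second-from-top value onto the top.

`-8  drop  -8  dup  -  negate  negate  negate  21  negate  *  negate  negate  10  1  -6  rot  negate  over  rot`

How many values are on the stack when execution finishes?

-8     → [-8]
drop   → []
-8     → [-8]
dup    → [-8, -8]
-      → [0]
negate → [0]
negate → [0]
negate → [0]
21     → [0, 21]
negate → [0, -21]
*      → [0]
negate → [0]
negate → [0]
10     → [0, 10]
1      → [0, 10, 1]
-6     → [0, 10, 1, -6]
rot    → [0, 1, -6, 10]
negate → [0, 1, -6, -10]
over   → [0, 1, -6, -10, -6]
rot    → [0, 1, -10, -6, -6]

5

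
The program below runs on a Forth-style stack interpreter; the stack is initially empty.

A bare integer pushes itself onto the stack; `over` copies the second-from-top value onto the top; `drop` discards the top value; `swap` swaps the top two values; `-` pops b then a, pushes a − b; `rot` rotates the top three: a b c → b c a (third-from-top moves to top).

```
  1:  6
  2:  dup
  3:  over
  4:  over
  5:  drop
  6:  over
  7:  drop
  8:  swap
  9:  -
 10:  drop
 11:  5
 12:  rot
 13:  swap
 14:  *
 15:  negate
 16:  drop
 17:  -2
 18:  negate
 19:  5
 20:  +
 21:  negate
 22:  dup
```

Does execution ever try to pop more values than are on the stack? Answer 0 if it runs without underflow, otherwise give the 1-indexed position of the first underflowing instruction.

12

6    → 6
dup  → 6 6
over → 6 6 6
over → 6 6 6 6
drop → 6 6 6
over → 6 6 6 6
drop → 6 6 6
swap → 6 6 6
-    → 6 0
drop → 6
5    → 6 5
rot  — needs 3 operands, stack has 2 → underflow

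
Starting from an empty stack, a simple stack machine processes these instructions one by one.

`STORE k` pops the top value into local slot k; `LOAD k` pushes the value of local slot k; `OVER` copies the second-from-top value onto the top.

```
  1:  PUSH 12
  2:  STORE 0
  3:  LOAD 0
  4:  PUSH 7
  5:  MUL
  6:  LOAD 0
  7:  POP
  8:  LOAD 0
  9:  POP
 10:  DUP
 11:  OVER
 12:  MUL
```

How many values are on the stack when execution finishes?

2

PUSH 12 -> 12
STORE 0 -> (empty)
LOAD 0  -> 12
PUSH 7  -> 12 7
MUL     -> 84
LOAD 0  -> 84 12
POP     -> 84
LOAD 0  -> 84 12
POP     -> 84
DUP     -> 84 84
OVER    -> 84 84 84
MUL     -> 84 7056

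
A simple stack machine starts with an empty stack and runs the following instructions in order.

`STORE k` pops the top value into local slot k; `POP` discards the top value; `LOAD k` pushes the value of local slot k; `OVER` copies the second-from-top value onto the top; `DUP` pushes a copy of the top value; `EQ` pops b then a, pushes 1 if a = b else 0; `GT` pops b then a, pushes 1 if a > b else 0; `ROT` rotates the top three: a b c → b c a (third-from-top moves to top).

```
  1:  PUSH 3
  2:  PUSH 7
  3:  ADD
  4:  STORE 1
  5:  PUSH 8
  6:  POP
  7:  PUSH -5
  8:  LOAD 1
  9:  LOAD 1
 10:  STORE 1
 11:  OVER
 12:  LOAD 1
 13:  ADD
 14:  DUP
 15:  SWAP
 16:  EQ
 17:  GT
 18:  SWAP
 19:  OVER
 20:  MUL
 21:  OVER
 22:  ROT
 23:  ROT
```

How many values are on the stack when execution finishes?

PUSH 3  -> 3
PUSH 7  -> 3 7
ADD     -> 10
STORE 1 -> (empty)
PUSH 8  -> 8
POP     -> (empty)
PUSH -5 -> -5
LOAD 1  -> -5 10
LOAD 1  -> -5 10 10
STORE 1 -> -5 10
OVER    -> -5 10 -5
LOAD 1  -> -5 10 -5 10
ADD     -> -5 10 5
DUP     -> -5 10 5 5
SWAP    -> -5 10 5 5
EQ      -> -5 10 1
GT      -> -5 1
SWAP    -> 1 -5
OVER    -> 1 -5 1
MUL     -> 1 -5
OVER    -> 1 -5 1
ROT     -> -5 1 1
ROT     -> 1 1 -5

3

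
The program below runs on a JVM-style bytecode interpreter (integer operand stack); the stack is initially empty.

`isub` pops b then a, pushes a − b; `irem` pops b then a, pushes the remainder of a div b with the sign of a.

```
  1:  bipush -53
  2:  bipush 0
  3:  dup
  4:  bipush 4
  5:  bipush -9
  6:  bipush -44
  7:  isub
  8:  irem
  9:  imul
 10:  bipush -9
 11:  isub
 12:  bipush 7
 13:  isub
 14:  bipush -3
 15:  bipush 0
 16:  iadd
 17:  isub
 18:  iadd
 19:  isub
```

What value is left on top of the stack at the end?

bipush -53 -> [-53]
bipush 0   -> [-53, 0]
dup        -> [-53, 0, 0]
bipush 4   -> [-53, 0, 0, 4]
bipush -9  -> [-53, 0, 0, 4, -9]
bipush -44 -> [-53, 0, 0, 4, -9, -44]
isub       -> [-53, 0, 0, 4, 35]
irem       -> [-53, 0, 0, 4]
imul       -> [-53, 0, 0]
bipush -9  -> [-53, 0, 0, -9]
isub       -> [-53, 0, 9]
bipush 7   -> [-53, 0, 9, 7]
isub       -> [-53, 0, 2]
bipush -3  -> [-53, 0, 2, -3]
bipush 0   -> [-53, 0, 2, -3, 0]
iadd       -> [-53, 0, 2, -3]
isub       -> [-53, 0, 5]
iadd       -> [-53, 5]
isub       -> [-58]

-58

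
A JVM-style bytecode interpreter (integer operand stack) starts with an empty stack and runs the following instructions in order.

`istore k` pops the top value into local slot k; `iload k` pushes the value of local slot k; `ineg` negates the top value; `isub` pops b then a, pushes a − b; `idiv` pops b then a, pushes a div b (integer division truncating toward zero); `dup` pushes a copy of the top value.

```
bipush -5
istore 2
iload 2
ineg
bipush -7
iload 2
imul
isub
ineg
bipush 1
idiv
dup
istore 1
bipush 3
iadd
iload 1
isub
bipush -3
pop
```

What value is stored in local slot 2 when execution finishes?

-5

bipush -5 → [-5]
istore 2  → []
iload 2   → [-5]
ineg      → [5]
bipush -7 → [5, -7]
iload 2   → [5, -7, -5]
imul      → [5, 35]
isub      → [-30]
ineg      → [30]
bipush 1  → [30, 1]
idiv      → [30]
dup       → [30, 30]
istore 1  → [30]
bipush 3  → [30, 3]
iadd      → [33]
iload 1   → [33, 30]
isub      → [3]
bipush -3 → [3, -3]
pop       → [3]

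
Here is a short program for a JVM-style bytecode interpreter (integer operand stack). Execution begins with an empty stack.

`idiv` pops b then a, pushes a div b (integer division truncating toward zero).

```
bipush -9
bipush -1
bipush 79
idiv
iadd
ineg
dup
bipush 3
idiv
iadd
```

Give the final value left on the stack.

12

bipush -9 : -9
bipush -1 : -9 -1
bipush 79 : -9 -1 79
idiv      : -9 0
iadd      : -9
ineg      : 9
dup       : 9 9
bipush 3  : 9 9 3
idiv      : 9 3
iadd      : 12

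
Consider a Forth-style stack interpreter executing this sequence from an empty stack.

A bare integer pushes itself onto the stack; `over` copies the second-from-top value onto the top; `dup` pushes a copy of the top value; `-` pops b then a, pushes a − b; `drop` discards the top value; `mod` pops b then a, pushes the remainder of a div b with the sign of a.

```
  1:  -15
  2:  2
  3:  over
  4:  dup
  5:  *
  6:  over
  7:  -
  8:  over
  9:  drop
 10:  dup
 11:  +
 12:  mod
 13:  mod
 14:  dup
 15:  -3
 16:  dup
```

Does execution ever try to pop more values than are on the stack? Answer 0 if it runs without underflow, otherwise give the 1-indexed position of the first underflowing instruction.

0

-15  -> -15
2    -> -15 2
over -> -15 2 -15
dup  -> -15 2 -15 -15
*    -> -15 2 225
over -> -15 2 225 2
-    -> -15 2 223
over -> -15 2 223 2
drop -> -15 2 223
dup  -> -15 2 223 223
+    -> -15 2 446
mod  -> -15 2
mod  -> -1
dup  -> -1 -1
-3   -> -1 -1 -3
dup  -> -1 -1 -3 -3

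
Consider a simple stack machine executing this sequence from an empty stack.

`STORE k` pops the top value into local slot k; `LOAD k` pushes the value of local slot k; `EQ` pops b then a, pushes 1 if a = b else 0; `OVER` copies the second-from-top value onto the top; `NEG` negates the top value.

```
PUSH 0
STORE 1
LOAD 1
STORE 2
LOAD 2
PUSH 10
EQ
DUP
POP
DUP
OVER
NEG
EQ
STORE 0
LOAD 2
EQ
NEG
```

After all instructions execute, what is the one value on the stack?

PUSH 0  → 0
STORE 1 → (empty)
LOAD 1  → 0
STORE 2 → (empty)
LOAD 2  → 0
PUSH 10 → 0 10
EQ      → 0
DUP     → 0 0
POP     → 0
DUP     → 0 0
OVER    → 0 0 0
NEG     → 0 0 0
EQ      → 0 1
STORE 0 → 0
LOAD 2  → 0 0
EQ      → 1
NEG     → -1

-1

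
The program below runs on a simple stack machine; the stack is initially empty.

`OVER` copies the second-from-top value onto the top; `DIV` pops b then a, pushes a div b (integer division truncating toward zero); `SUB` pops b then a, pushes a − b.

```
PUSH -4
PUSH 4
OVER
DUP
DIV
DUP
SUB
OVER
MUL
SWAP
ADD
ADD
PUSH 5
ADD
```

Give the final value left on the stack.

5

PUSH -4 : -4
PUSH 4  : -4 4
OVER    : -4 4 -4
DUP     : -4 4 -4 -4
DIV     : -4 4 1
DUP     : -4 4 1 1
SUB     : -4 4 0
OVER    : -4 4 0 4
MUL     : -4 4 0
SWAP    : -4 0 4
ADD     : -4 4
ADD     : 0
PUSH 5  : 0 5
ADD     : 5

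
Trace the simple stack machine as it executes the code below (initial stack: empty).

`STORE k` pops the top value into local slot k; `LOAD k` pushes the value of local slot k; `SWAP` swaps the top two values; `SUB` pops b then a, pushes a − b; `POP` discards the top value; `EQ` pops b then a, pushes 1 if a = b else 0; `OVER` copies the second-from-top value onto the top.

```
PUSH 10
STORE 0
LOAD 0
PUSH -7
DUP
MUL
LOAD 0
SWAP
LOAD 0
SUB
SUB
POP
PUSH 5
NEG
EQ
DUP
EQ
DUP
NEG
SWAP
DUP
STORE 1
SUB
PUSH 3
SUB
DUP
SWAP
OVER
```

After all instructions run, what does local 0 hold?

10

PUSH 10  10
STORE 0  (empty)
LOAD 0   10
PUSH -7  10 -7
DUP      10 -7 -7
MUL      10 49
LOAD 0   10 49 10
SWAP     10 10 49
LOAD 0   10 10 49 10
SUB      10 10 39
SUB      10 -29
POP      10
PUSH 5   10 5
NEG      10 -5
EQ       0
DUP      0 0
EQ       1
DUP      1 1
NEG      1 -1
SWAP     -1 1
DUP      -1 1 1
STORE 1  -1 1
SUB      -2
PUSH 3   -2 3
SUB      -5
DUP      -5 -5
SWAP     -5 -5
OVER     -5 -5 -5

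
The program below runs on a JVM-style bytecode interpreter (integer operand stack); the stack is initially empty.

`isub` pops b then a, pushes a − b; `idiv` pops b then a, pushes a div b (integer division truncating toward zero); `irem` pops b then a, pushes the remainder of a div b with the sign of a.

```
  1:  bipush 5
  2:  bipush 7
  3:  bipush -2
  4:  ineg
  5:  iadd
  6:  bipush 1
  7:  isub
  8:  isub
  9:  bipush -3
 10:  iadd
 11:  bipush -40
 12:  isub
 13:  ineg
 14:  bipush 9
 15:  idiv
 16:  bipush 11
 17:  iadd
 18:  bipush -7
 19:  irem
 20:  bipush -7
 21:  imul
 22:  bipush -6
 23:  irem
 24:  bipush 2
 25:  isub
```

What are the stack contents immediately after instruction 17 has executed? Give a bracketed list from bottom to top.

[8]

bipush 5   -> [5]
bipush 7   -> [5, 7]
bipush -2  -> [5, 7, -2]
ineg       -> [5, 7, 2]
iadd       -> [5, 9]
bipush 1   -> [5, 9, 1]
isub       -> [5, 8]
isub       -> [-3]
bipush -3  -> [-3, -3]
iadd       -> [-6]
bipush -40 -> [-6, -40]
isub       -> [34]
ineg       -> [-34]
bipush 9   -> [-34, 9]
idiv       -> [-3]
bipush 11  -> [-3, 11]
iadd       -> [8]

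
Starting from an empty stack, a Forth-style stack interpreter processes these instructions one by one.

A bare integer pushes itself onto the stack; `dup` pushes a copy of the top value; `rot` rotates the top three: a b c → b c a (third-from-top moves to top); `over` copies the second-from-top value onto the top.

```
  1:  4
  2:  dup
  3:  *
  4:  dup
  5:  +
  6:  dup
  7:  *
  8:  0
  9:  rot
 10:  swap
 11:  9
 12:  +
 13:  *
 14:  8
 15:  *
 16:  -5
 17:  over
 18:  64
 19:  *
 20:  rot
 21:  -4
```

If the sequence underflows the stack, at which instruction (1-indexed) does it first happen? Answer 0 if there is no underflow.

4   → [4]
dup → [4, 4]
*   → [16]
dup → [16, 16]
+   → [32]
dup → [32, 32]
*   → [1024]
0   → [1024, 0]
rot  — needs 3 operands, stack has 2 → underflow

9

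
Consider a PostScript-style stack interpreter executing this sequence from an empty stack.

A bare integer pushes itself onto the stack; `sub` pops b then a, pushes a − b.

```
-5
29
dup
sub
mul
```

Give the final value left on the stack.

0

-5  -> [-5]
29  -> [-5, 29]
dup -> [-5, 29, 29]
sub -> [-5, 0]
mul -> [0]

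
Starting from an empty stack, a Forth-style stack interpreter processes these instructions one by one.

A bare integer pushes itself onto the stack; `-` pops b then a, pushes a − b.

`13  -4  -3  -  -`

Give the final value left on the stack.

14

13 : [13]
-4 : [13, -4]
-3 : [13, -4, -3]
-  : [13, -1]
-  : [14]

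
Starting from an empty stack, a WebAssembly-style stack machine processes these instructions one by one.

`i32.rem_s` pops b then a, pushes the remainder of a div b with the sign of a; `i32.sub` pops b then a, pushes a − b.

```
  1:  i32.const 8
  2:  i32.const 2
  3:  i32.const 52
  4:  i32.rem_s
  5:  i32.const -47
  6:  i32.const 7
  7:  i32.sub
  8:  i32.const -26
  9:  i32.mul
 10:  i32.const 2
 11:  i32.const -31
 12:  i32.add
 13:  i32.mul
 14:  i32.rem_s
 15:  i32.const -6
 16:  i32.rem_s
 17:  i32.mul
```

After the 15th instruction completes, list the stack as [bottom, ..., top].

[8, 2, -6]

i32.const 8   : [8]
i32.const 2   : [8, 2]
i32.const 52  : [8, 2, 52]
i32.rem_s     : [8, 2]
i32.const -47 : [8, 2, -47]
i32.const 7   : [8, 2, -47, 7]
i32.sub       : [8, 2, -54]
i32.const -26 : [8, 2, -54, -26]
i32.mul       : [8, 2, 1404]
i32.const 2   : [8, 2, 1404, 2]
i32.const -31 : [8, 2, 1404, 2, -31]
i32.add       : [8, 2, 1404, -29]
i32.mul       : [8, 2, -40716]
i32.rem_s     : [8, 2]
i32.const -6  : [8, 2, -6]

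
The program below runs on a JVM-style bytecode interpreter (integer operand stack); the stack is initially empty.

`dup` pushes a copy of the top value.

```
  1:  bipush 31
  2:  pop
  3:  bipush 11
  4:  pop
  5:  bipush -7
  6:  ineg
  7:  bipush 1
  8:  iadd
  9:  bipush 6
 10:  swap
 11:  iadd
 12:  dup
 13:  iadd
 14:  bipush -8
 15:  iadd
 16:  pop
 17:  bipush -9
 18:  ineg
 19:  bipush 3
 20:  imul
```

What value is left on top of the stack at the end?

27

bipush 31 -> 31
pop       -> (empty)
bipush 11 -> 11
pop       -> (empty)
bipush -7 -> -7
ineg      -> 7
bipush 1  -> 7 1
iadd      -> 8
bipush 6  -> 8 6
swap      -> 6 8
iadd      -> 14
dup       -> 14 14
iadd      -> 28
bipush -8 -> 28 -8
iadd      -> 20
pop       -> (empty)
bipush -9 -> -9
ineg      -> 9
bipush 3  -> 9 3
imul      -> 27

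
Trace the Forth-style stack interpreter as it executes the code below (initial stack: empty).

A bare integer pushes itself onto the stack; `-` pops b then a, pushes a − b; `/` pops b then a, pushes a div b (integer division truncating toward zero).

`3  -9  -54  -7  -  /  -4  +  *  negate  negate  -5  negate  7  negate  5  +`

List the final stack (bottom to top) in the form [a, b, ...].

3      : 3
-9     : 3 -9
-54    : 3 -9 -54
-7     : 3 -9 -54 -7
-      : 3 -9 -47
/      : 3 0
-4     : 3 0 -4
+      : 3 -4
*      : -12
negate : 12
negate : -12
-5     : -12 -5
negate : -12 5
7      : -12 5 7
negate : -12 5 -7
5      : -12 5 -7 5
+      : -12 5 -2

[-12, 5, -2]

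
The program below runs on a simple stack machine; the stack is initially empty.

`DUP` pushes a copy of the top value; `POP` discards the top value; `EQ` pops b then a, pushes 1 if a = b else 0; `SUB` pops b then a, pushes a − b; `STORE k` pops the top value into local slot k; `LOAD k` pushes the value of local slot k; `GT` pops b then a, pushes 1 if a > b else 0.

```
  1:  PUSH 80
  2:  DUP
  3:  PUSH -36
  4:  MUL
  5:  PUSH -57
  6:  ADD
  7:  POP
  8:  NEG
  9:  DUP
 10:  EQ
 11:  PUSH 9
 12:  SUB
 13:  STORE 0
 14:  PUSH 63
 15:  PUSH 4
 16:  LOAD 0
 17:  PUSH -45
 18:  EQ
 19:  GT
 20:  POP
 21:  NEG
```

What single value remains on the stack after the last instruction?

PUSH 80  : [80]
DUP      : [80, 80]
PUSH -36 : [80, 80, -36]
MUL      : [80, -2880]
PUSH -57 : [80, -2880, -57]
ADD      : [80, -2937]
POP      : [80]
NEG      : [-80]
DUP      : [-80, -80]
EQ       : [1]
PUSH 9   : [1, 9]
SUB      : [-8]
STORE 0  : []
PUSH 63  : [63]
PUSH 4   : [63, 4]
LOAD 0   : [63, 4, -8]
PUSH -45 : [63, 4, -8, -45]
EQ       : [63, 4, 0]
GT       : [63, 1]
POP      : [63]
NEG      : [-63]

-63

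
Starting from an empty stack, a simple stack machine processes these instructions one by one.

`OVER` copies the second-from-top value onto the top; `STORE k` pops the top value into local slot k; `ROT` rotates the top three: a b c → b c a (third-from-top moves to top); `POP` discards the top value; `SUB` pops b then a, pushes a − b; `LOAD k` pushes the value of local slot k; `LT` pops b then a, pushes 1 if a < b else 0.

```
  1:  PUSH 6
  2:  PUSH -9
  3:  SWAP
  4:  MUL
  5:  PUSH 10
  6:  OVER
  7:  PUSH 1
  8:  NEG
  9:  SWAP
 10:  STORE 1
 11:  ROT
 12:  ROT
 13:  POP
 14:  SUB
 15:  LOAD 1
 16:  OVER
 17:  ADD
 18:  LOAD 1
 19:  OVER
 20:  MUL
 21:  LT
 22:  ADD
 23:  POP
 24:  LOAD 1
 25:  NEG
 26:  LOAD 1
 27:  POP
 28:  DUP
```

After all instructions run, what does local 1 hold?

PUSH 6  -> 6
PUSH -9 -> 6 -9
SWAP    -> -9 6
MUL     -> -54
PUSH 10 -> -54 10
OVER    -> -54 10 -54
PUSH 1  -> -54 10 -54 1
NEG     -> -54 10 -54 -1
SWAP    -> -54 10 -1 -54
STORE 1 -> -54 10 -1
ROT     -> 10 -1 -54
ROT     -> -1 -54 10
POP     -> -1 -54
SUB     -> 53
LOAD 1  -> 53 -54
OVER    -> 53 -54 53
ADD     -> 53 -1
LOAD 1  -> 53 -1 -54
OVER    -> 53 -1 -54 -1
MUL     -> 53 -1 54
LT      -> 53 1
ADD     -> 54
POP     -> (empty)
LOAD 1  -> -54
NEG     -> 54
LOAD 1  -> 54 -54
POP     -> 54
DUP     -> 54 54

-54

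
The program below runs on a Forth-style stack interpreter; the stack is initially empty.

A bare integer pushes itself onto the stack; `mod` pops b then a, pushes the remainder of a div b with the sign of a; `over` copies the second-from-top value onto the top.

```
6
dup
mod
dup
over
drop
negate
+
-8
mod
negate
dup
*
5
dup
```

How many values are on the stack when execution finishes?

3

6       6
dup     6 6
mod     0
dup     0 0
over    0 0 0
drop    0 0
negate  0 0
+       0
-8      0 -8
mod     0
negate  0
dup     0 0
*       0
5       0 5
dup     0 5 5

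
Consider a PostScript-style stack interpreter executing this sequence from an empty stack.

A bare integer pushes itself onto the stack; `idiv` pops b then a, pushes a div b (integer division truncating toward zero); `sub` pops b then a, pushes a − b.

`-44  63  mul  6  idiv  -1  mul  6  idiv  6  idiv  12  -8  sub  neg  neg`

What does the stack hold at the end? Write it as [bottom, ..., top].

-44   [-44]
63    [-44, 63]
mul   [-2772]
6     [-2772, 6]
idiv  [-462]
-1    [-462, -1]
mul   [462]
6     [462, 6]
idiv  [77]
6     [77, 6]
idiv  [12]
12    [12, 12]
-8    [12, 12, -8]
sub   [12, 20]
neg   [12, -20]
neg   [12, 20]

[12, 20]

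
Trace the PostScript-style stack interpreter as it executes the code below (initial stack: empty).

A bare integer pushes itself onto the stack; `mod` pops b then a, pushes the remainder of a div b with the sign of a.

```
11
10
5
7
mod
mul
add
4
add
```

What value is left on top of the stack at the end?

65

11  : [11]
10  : [11, 10]
5   : [11, 10, 5]
7   : [11, 10, 5, 7]
mod : [11, 10, 5]
mul : [11, 50]
add : [61]
4   : [61, 4]
add : [65]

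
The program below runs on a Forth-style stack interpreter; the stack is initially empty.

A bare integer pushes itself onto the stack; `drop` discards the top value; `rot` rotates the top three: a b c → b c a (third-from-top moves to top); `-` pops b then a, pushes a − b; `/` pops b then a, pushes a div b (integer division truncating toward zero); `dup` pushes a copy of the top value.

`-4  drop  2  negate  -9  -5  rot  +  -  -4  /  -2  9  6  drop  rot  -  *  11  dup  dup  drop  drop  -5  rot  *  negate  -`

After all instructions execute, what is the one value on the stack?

-4     → -4
drop   → (empty)
2      → 2
negate → -2
-9     → -2 -9
-5     → -2 -9 -5
rot    → -9 -5 -2
+      → -9 -7
-      → -2
-4     → -2 -4
/      → 0
-2     → 0 -2
9      → 0 -2 9
6      → 0 -2 9 6
drop   → 0 -2 9
rot    → -2 9 0
-      → -2 9
*      → -18
11     → -18 11
dup    → -18 11 11
dup    → -18 11 11 11
drop   → -18 11 11
drop   → -18 11
-5     → -18 11 -5
rot    → 11 -5 -18
*      → 11 90
negate → 11 -90
-      → 101

101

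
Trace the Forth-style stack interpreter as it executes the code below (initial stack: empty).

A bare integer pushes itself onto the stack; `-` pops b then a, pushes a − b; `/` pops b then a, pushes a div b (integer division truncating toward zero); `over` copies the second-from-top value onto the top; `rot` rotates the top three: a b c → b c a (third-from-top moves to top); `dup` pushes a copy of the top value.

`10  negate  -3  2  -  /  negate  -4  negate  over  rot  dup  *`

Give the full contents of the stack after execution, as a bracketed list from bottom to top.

10     -> [10]
negate -> [-10]
-3     -> [-10, -3]
2      -> [-10, -3, 2]
-      -> [-10, -5]
/      -> [2]
negate -> [-2]
-4     -> [-2, -4]
negate -> [-2, 4]
over   -> [-2, 4, -2]
rot    -> [4, -2, -2]
dup    -> [4, -2, -2, -2]
*      -> [4, -2, 4]

[4, -2, 4]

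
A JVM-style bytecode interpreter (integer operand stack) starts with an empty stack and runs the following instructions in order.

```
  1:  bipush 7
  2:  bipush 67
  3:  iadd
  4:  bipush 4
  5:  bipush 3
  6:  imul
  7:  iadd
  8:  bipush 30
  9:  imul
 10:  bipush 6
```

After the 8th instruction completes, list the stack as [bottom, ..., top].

bipush 7  → 7
bipush 67 → 7 67
iadd      → 74
bipush 4  → 74 4
bipush 3  → 74 4 3
imul      → 74 12
iadd      → 86
bipush 30 → 86 30

[86, 30]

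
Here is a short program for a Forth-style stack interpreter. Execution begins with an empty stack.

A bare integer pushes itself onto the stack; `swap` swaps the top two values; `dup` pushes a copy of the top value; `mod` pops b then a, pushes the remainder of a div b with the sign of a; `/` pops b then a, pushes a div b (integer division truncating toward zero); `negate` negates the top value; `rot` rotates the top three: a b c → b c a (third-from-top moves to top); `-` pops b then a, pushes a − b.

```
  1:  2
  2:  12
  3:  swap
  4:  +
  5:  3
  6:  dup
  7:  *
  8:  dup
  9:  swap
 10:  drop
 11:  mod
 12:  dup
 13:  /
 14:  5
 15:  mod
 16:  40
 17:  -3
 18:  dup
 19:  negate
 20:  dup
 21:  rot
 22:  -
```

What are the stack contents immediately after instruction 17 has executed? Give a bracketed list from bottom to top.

[1, 40, -3]

2    → [2]
12   → [2, 12]
swap → [12, 2]
+    → [14]
3    → [14, 3]
dup  → [14, 3, 3]
*    → [14, 9]
dup  → [14, 9, 9]
swap → [14, 9, 9]
drop → [14, 9]
mod  → [5]
dup  → [5, 5]
/    → [1]
5    → [1, 5]
mod  → [1]
40   → [1, 40]
-3   → [1, 40, -3]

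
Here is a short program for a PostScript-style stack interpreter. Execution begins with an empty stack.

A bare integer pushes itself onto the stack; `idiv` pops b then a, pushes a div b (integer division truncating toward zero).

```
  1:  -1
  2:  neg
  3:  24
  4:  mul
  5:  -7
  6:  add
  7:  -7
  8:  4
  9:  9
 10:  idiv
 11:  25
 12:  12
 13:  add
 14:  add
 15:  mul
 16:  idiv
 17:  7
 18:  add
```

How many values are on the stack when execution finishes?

-1   : [-1]
neg  : [1]
24   : [1, 24]
mul  : [24]
-7   : [24, -7]
add  : [17]
-7   : [17, -7]
4    : [17, -7, 4]
9    : [17, -7, 4, 9]
idiv : [17, -7, 0]
25   : [17, -7, 0, 25]
12   : [17, -7, 0, 25, 12]
add  : [17, -7, 0, 37]
add  : [17, -7, 37]
mul  : [17, -259]
idiv : [0]
7    : [0, 7]
add  : [7]

1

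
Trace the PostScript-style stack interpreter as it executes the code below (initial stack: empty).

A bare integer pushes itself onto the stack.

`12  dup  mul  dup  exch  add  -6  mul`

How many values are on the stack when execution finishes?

1

12   -> [12]
dup  -> [12, 12]
mul  -> [144]
dup  -> [144, 144]
exch -> [144, 144]
add  -> [288]
-6   -> [288, -6]
mul  -> [-1728]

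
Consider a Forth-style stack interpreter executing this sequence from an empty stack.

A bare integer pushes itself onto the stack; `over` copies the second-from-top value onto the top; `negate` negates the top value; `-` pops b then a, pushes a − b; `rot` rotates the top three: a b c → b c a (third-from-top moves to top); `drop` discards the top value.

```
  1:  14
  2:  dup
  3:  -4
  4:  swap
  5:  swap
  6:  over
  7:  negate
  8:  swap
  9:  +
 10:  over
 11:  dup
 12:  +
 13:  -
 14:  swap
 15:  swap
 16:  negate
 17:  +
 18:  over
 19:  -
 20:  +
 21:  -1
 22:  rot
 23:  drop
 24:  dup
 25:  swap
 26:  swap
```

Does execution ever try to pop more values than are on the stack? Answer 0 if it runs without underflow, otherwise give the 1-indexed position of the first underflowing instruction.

14      14
dup     14 14
-4      14 14 -4
swap    14 -4 14
swap    14 14 -4
over    14 14 -4 14
negate  14 14 -4 -14
swap    14 14 -14 -4
+       14 14 -18
over    14 14 -18 14
dup     14 14 -18 14 14
+       14 14 -18 28
-       14 14 -46
swap    14 -46 14
swap    14 14 -46
negate  14 14 46
+       14 60
over    14 60 14
-       14 46
+       60
-1      60 -1
rot  — needs 3 operands, stack has 2 → underflow

22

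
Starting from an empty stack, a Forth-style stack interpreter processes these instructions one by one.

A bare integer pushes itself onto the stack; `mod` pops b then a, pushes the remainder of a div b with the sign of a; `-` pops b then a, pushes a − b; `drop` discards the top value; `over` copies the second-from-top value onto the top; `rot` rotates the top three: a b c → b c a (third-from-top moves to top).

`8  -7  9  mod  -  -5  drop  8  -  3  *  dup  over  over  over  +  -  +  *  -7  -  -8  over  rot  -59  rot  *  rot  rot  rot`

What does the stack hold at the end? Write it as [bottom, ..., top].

8    : [8]
-7   : [8, -7]
9    : [8, -7, 9]
mod  : [8, -7]
-    : [15]
-5   : [15, -5]
drop : [15]
8    : [15, 8]
-    : [7]
3    : [7, 3]
*    : [21]
dup  : [21, 21]
over : [21, 21, 21]
over : [21, 21, 21, 21]
over : [21, 21, 21, 21, 21]
+    : [21, 21, 21, 42]
-    : [21, 21, -21]
+    : [21, 0]
*    : [0]
-7   : [0, -7]
-    : [7]
-8   : [7, -8]
over : [7, -8, 7]
rot  : [-8, 7, 7]
-59  : [-8, 7, 7, -59]
rot  : [-8, 7, -59, 7]
*    : [-8, 7, -413]
rot  : [7, -413, -8]
rot  : [-413, -8, 7]
rot  : [-8, 7, -413]

[-8, 7, -413]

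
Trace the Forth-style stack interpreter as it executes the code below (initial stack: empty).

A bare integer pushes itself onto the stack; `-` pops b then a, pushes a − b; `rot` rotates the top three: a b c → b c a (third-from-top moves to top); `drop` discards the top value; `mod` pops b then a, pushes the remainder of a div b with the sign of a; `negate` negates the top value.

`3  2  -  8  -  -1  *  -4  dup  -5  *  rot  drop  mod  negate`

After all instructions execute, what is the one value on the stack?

3      -> [3]
2      -> [3, 2]
-      -> [1]
8      -> [1, 8]
-      -> [-7]
-1     -> [-7, -1]
*      -> [7]
-4     -> [7, -4]
dup    -> [7, -4, -4]
-5     -> [7, -4, -4, -5]
*      -> [7, -4, 20]
rot    -> [-4, 20, 7]
drop   -> [-4, 20]
mod    -> [-4]
negate -> [4]

4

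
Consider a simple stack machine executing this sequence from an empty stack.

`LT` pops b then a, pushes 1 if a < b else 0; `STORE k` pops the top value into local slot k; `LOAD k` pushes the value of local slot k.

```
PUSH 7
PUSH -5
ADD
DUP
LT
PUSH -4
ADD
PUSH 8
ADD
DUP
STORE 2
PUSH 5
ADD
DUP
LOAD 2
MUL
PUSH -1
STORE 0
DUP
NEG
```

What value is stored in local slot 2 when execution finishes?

PUSH 7  → 7
PUSH -5 → 7 -5
ADD     → 2
DUP     → 2 2
LT      → 0
PUSH -4 → 0 -4
ADD     → -4
PUSH 8  → -4 8
ADD     → 4
DUP     → 4 4
STORE 2 → 4
PUSH 5  → 4 5
ADD     → 9
DUP     → 9 9
LOAD 2  → 9 9 4
MUL     → 9 36
PUSH -1 → 9 36 -1
STORE 0 → 9 36
DUP     → 9 36 36
NEG     → 9 36 -36

4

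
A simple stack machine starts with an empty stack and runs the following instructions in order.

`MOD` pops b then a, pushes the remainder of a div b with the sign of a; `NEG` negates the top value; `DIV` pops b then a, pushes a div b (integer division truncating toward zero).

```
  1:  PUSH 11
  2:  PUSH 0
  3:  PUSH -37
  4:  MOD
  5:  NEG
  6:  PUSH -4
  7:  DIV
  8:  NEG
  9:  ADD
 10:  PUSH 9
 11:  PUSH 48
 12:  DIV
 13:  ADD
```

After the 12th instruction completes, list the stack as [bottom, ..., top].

PUSH 11  -> [11]
PUSH 0   -> [11, 0]
PUSH -37 -> [11, 0, -37]
MOD      -> [11, 0]
NEG      -> [11, 0]
PUSH -4  -> [11, 0, -4]
DIV      -> [11, 0]
NEG      -> [11, 0]
ADD      -> [11]
PUSH 9   -> [11, 9]
PUSH 48  -> [11, 9, 48]
DIV      -> [11, 0]

[11, 0]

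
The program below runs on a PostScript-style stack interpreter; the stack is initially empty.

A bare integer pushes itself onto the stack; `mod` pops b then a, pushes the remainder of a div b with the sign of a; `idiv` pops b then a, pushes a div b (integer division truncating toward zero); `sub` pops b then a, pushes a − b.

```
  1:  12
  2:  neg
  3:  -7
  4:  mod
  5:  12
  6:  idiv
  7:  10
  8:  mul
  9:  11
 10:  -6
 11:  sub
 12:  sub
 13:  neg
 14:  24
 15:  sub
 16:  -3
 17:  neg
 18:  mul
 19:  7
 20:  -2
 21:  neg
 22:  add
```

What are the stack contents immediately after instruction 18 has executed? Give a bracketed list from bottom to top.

12   : [12]
neg  : [-12]
-7   : [-12, -7]
mod  : [-5]
12   : [-5, 12]
idiv : [0]
10   : [0, 10]
mul  : [0]
11   : [0, 11]
-6   : [0, 11, -6]
sub  : [0, 17]
sub  : [-17]
neg  : [17]
24   : [17, 24]
sub  : [-7]
-3   : [-7, -3]
neg  : [-7, 3]
mul  : [-21]

[-21]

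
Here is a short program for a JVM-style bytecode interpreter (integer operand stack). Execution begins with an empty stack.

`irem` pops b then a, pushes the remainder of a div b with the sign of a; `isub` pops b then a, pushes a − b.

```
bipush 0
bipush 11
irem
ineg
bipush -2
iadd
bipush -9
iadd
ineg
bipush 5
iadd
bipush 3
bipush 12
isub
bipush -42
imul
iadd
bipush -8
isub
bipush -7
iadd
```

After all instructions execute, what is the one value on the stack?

bipush 0    0
bipush 11   0 11
irem        0
ineg        0
bipush -2   0 -2
iadd        -2
bipush -9   -2 -9
iadd        -11
ineg        11
bipush 5    11 5
iadd        16
bipush 3    16 3
bipush 12   16 3 12
isub        16 -9
bipush -42  16 -9 -42
imul        16 378
iadd        394
bipush -8   394 -8
isub        402
bipush -7   402 -7
iadd        395

395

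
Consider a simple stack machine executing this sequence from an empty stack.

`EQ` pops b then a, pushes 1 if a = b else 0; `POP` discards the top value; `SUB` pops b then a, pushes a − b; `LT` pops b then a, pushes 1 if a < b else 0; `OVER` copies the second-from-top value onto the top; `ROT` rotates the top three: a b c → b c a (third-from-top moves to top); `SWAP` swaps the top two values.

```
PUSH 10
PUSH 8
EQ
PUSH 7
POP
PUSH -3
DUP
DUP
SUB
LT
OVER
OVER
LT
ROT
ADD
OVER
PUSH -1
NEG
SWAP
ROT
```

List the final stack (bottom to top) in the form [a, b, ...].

PUSH 10  [10]
PUSH 8   [10, 8]
EQ       [0]
PUSH 7   [0, 7]
POP      [0]
PUSH -3  [0, -3]
DUP      [0, -3, -3]
DUP      [0, -3, -3, -3]
SUB      [0, -3, 0]
LT       [0, 1]
OVER     [0, 1, 0]
OVER     [0, 1, 0, 1]
LT       [0, 1, 1]
ROT      [1, 1, 0]
ADD      [1, 1]
OVER     [1, 1, 1]
PUSH -1  [1, 1, 1, -1]
NEG      [1, 1, 1, 1]
SWAP     [1, 1, 1, 1]
ROT      [1, 1, 1, 1]

[1, 1, 1, 1]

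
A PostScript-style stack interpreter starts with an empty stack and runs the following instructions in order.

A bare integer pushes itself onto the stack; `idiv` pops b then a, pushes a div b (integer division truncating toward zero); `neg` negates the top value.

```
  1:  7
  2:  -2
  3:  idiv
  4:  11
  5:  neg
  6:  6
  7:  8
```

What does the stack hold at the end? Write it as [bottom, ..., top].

[-3, -11, 6, 8]

7    -> [7]
-2   -> [7, -2]
idiv -> [-3]
11   -> [-3, 11]
neg  -> [-3, -11]
6    -> [-3, -11, 6]
8    -> [-3, -11, 6, 8]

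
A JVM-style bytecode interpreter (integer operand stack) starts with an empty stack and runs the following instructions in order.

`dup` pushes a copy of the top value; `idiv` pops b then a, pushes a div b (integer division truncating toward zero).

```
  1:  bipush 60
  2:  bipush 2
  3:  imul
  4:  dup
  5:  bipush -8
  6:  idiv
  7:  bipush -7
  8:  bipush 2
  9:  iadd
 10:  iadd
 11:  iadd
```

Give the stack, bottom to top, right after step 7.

bipush 60 : [60]
bipush 2  : [60, 2]
imul      : [120]
dup       : [120, 120]
bipush -8 : [120, 120, -8]
idiv      : [120, -15]
bipush -7 : [120, -15, -7]

[120, -15, -7]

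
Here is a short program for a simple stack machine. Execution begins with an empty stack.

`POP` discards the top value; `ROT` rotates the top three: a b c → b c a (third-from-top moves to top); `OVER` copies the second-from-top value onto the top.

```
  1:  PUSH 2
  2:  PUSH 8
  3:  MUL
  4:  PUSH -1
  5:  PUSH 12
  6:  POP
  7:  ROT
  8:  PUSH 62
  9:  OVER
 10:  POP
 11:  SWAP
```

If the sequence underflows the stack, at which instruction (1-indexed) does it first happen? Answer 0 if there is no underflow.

7

PUSH 2  -> 2
PUSH 8  -> 2 8
MUL     -> 16
PUSH -1 -> 16 -1
PUSH 12 -> 16 -1 12
POP     -> 16 -1
ROT  — needs 3 operands, stack has 2 → underflow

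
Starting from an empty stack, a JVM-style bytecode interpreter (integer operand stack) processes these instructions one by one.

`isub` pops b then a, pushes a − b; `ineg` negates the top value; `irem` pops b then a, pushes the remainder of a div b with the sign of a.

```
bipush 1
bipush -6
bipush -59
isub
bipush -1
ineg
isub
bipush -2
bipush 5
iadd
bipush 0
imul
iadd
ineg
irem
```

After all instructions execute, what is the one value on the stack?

bipush 1   -> 1
bipush -6  -> 1 -6
bipush -59 -> 1 -6 -59
isub       -> 1 53
bipush -1  -> 1 53 -1
ineg       -> 1 53 1
isub       -> 1 52
bipush -2  -> 1 52 -2
bipush 5   -> 1 52 -2 5
iadd       -> 1 52 3
bipush 0   -> 1 52 3 0
imul       -> 1 52 0
iadd       -> 1 52
ineg       -> 1 -52
irem       -> 1

1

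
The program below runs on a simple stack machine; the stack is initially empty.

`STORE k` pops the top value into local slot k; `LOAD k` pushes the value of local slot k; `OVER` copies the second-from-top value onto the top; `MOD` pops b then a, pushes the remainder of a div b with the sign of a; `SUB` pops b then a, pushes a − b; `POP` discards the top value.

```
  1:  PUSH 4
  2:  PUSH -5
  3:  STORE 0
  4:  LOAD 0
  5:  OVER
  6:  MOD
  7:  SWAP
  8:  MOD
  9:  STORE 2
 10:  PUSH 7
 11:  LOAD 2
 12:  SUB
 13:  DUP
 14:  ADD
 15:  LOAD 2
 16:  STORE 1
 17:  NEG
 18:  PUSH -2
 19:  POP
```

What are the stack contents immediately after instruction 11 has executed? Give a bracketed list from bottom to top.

[7, -1]

PUSH 4  : 4
PUSH -5 : 4 -5
STORE 0 : 4
LOAD 0  : 4 -5
OVER    : 4 -5 4
MOD     : 4 -1
SWAP    : -1 4
MOD     : -1
STORE 2 : (empty)
PUSH 7  : 7
LOAD 2  : 7 -1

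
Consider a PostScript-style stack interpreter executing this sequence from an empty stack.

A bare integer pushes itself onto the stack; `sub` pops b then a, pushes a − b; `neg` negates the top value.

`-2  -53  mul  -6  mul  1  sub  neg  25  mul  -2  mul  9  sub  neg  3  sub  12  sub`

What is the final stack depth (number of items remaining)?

1

-2  : [-2]
-53 : [-2, -53]
mul : [106]
-6  : [106, -6]
mul : [-636]
1   : [-636, 1]
sub : [-637]
neg : [637]
25  : [637, 25]
mul : [15925]
-2  : [15925, -2]
mul : [-31850]
9   : [-31850, 9]
sub : [-31859]
neg : [31859]
3   : [31859, 3]
sub : [31856]
12  : [31856, 12]
sub : [31844]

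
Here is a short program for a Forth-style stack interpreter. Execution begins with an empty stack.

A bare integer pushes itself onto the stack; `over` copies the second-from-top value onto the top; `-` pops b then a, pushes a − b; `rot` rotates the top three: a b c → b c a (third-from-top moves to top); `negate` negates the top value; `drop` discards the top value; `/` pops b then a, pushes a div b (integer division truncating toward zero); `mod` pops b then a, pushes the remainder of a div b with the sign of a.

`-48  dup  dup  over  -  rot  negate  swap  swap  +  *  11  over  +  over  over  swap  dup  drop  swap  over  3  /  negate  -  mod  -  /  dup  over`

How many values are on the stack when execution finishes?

-48    : [-48]
dup    : [-48, -48]
dup    : [-48, -48, -48]
over   : [-48, -48, -48, -48]
-      : [-48, -48, 0]
rot    : [-48, 0, -48]
negate : [-48, 0, 48]
swap   : [-48, 48, 0]
swap   : [-48, 0, 48]
+      : [-48, 48]
*      : [-2304]
11     : [-2304, 11]
over   : [-2304, 11, -2304]
+      : [-2304, -2293]
over   : [-2304, -2293, -2304]
over   : [-2304, -2293, -2304, -2293]
swap   : [-2304, -2293, -2293, -2304]
dup    : [-2304, -2293, -2293, -2304, -2304]
drop   : [-2304, -2293, -2293, -2304]
swap   : [-2304, -2293, -2304, -2293]
over   : [-2304, -2293, -2304, -2293, -2304]
3      : [-2304, -2293, -2304, -2293, -2304, 3]
/      : [-2304, -2293, -2304, -2293, -768]
negate : [-2304, -2293, -2304, -2293, 768]
-      : [-2304, -2293, -2304, -3061]
mod    : [-2304, -2293, -2304]
-      : [-2304, 11]
/      : [-209]
dup    : [-209, -209]
over   : [-209, -209, -209]

3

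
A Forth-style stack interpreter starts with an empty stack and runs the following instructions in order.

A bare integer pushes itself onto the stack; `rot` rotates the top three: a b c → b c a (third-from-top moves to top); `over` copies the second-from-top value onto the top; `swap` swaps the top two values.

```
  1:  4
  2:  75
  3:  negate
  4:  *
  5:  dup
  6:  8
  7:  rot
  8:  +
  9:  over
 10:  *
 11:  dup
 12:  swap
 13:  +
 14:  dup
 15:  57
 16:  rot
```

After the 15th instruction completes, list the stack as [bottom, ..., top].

[-300, 175200, 175200, 57]

4      → 4
75     → 4 75
negate → 4 -75
*      → -300
dup    → -300 -300
8      → -300 -300 8
rot    → -300 8 -300
+      → -300 -292
over   → -300 -292 -300
*      → -300 87600
dup    → -300 87600 87600
swap   → -300 87600 87600
+      → -300 175200
dup    → -300 175200 175200
57     → -300 175200 175200 57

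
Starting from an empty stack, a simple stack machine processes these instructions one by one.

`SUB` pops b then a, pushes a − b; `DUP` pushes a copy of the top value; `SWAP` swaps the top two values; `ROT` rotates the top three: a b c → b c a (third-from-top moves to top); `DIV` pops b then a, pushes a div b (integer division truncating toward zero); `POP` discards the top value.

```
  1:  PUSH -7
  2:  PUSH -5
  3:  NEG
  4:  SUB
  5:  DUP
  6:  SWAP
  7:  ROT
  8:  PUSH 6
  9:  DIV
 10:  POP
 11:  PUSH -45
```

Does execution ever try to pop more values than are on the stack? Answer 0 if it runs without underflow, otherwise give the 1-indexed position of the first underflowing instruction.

7

PUSH -7  [-7]
PUSH -5  [-7, -5]
NEG      [-7, 5]
SUB      [-12]
DUP      [-12, -12]
SWAP     [-12, -12]
ROT  — needs 3 operands, stack has 2 → underflow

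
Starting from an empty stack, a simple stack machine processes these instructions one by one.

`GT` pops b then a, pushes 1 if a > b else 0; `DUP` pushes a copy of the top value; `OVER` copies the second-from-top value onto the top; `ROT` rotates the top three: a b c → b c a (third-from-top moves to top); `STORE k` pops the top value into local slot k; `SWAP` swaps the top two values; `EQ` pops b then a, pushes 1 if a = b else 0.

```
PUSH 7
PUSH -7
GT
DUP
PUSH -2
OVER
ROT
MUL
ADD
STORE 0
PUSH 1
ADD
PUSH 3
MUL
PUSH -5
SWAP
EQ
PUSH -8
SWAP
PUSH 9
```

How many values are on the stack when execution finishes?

PUSH 7  : [7]
PUSH -7 : [7, -7]
GT      : [1]
DUP     : [1, 1]
PUSH -2 : [1, 1, -2]
OVER    : [1, 1, -2, 1]
ROT     : [1, -2, 1, 1]
MUL     : [1, -2, 1]
ADD     : [1, -1]
STORE 0 : [1]
PUSH 1  : [1, 1]
ADD     : [2]
PUSH 3  : [2, 3]
MUL     : [6]
PUSH -5 : [6, -5]
SWAP    : [-5, 6]
EQ      : [0]
PUSH -8 : [0, -8]
SWAP    : [-8, 0]
PUSH 9  : [-8, 0, 9]

3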